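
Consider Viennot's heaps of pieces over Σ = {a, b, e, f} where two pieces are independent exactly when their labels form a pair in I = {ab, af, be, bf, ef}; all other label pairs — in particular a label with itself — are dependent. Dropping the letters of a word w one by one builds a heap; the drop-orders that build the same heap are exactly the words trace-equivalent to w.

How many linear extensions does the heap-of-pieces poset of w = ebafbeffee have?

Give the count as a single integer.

2520

drop 0:e onto floor
drop 1:b onto floor
drop 2:a onto {0:e}
drop 3:f onto floor
drop 4:b onto {1:b}
drop 5:e onto {2:a}
drop 6:f onto {3:f}
drop 7:f onto {6:f}
drop 8:e onto {5:e}
drop 9:e onto {8:e}
ground layer = {0:e, 1:b, 3:f}
drop-orders for the pieces not yet dropped (sum over which currently-grounded one goes next):
  1 to go: {4} 1  {7} 1  {9} 1
  2 to go: {1,4} 1  {4,7} 2  {4,9} 2  {6,7} 1  {7,9} 2  {8,9} 1
  3 to go: {1,4,7} 3  {1,4,9} 3  {3,6,7} 1  {4,6,7} 3  {4,7,9} 6  {4,8,9} 3  {5,8,9} 1  {6,7,9} 3  {7,8,9} 3
  4 to go: {1,4,6,7} 6  {1,4,7,9} 12  {1,4,8,9} 6  {2,5,8,9} 1  {3,4,6,7} 4  {3,6,7,9} 4  {4,5,8,9} 4  {4,6,7,9} 12  {4,7,8,9} 12  {5,7,8,9} 4  {6,7,8,9} 6
  5 to go: {0,2,5,8,9} 1  {1,3,4,6,7} 10  {1,4,5,8,9} 10  {1,4,6,7,9} 30  {1,4,7,8,9} 30  {2,4,5,8,9} 5  {2,5,7,8,9} 5  {3,4,6,7,9} 20  {3,6,7,8,9} 10  {4,5,7,8,9} 20  {4,6,7,8,9} 30  {5,6,7,8,9} 10
  6 to go: {0,2,4,5,8,9} 6  {0,2,5,7,8,9} 6  {1,2,4,5,8,9} 15  {1,3,4,6,7,9} 60  {1,4,5,7,8,9} 60  {1,4,6,7,8,9} 90  {2,4,5,7,8,9} 30  {2,5,6,7,8,9} 15  {3,4,6,7,8,9} 60  {3,5,6,7,8,9} 20  {4,5,6,7,8,9} 60
  7 to go: {0,1,2,4,5,8,9} 21  {0,2,4,5,7,8,9} 42  {0,2,5,6,7,8,9} 21  {1,2,4,5,7,8,9} 105  {1,3,4,6,7,8,9} 210  {1,4,5,6,7,8,9} 210  {2,3,5,6,7,8,9} 35  {2,4,5,6,7,8,9} 105  {3,4,5,6,7,8,9} 140
  8 to go: {0,1,2,4,5,7,8,9} 168  {0,2,3,5,6,7,8,9} 56  {0,2,4,5,6,7,8,9} 168  {1,2,4,5,6,7,8,9} 420  {1,3,4,5,6,7,8,9} 560  {2,3,4,5,6,7,8,9} 280
  if 0:e drops first: 1260 orders
  if 1:b drops first: 504 orders
  if 3:f drops first: 756 orders
heap linearizations: 2520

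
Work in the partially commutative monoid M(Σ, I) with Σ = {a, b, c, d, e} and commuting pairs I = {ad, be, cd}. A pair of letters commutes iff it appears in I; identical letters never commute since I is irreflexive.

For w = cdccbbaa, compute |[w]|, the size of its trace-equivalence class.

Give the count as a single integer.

#0=c has no predecessor
#1=d has no predecessor
#2=c depends on [0:c]
#3=c depends on [2:c]
#4=b depends on [1:d, 3:c]
#5=b depends on [4:b]
#6=a depends on [5:b]
#7=a depends on [6:a]
sources: [0:c, 1:d]
N(rest) = Σ N(rest − s) over sources s of rest; N(one piece) = 1:
  size 1 → [7]=1
  size 2 → [6,7]=1
  size 3 → [5,6,7]=1
  size 4 → [4,5,6,7]=1
  size 5 → [1,4,5,6,7]=1  [3,4,5,6,7]=1
  size 6 → [1,3,4,5,6,7]=2  [2,3,4,5,6,7]=1
  first=0(c) contributes 3
  first=1(d) contributes 1
|[w]| = 4

4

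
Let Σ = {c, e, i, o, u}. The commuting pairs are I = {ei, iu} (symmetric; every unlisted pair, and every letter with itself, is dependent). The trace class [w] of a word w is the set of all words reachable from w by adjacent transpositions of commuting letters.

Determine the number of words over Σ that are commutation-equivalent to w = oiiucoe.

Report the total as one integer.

3

piece 0:o — minimal
piece 1:i rests on {0:o}
piece 2:i rests on {1:i}
piece 3:u rests on {0:o}
piece 4:c rests on {2:i, 3:u}
piece 5:o rests on {4:c}
piece 6:e rests on {5:o}
minimal pieces: {0:o}
ways to finish when only these pieces remain (= sum over removing one remaining piece with nothing left below it):
  1 left: {6}→1
  2 left: {5,6}→1
  3 left: {4,5,6}→1
  4 left: {2,4,5,6}→1  {3,4,5,6}→1
  5 left: {1,2,4,5,6}→1  {2,3,4,5,6}→2
  placing 0:o first → 3 extensions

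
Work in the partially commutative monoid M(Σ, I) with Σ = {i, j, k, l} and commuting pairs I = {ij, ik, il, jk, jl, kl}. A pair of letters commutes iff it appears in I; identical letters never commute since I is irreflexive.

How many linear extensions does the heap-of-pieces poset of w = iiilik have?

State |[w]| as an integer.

piece 0:i — minimal
piece 1:i rests on {0:i}
piece 2:i rests on {1:i}
piece 3:l — minimal
piece 4:i rests on {2:i}
piece 5:k — minimal
minimal pieces: {0:i, 3:l, 5:k}
ways to finish when only these pieces remain (= sum over removing one remaining piece with nothing left below it):
  1 left: {3}→1  {4}→1  {5}→1
  2 left: {2,4}→1  {3,4}→2  {3,5}→2  {4,5}→2
  3 left: {1,2,4}→1  {2,3,4}→3  {2,4,5}→3  {3,4,5}→6
  4 left: {0,1,2,4}→1  {1,2,3,4}→4  {1,2,4,5}→4  {2,3,4,5}→12
  placing 0:i first → 20 extensions
  placing 3:l first → 5 extensions
  placing 5:k first → 5 extensions
total linear extensions = 30

30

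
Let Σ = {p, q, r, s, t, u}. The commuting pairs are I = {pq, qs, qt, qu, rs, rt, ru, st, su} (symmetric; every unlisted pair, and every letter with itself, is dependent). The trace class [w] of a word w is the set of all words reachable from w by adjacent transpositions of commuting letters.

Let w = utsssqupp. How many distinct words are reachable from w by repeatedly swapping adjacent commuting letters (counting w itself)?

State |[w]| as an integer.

180

piece 0:u — minimal
piece 1:t rests on {0:u}
piece 2:s — minimal
piece 3:s rests on {2:s}
piece 4:s rests on {3:s}
piece 5:q — minimal
piece 6:u rests on {1:t}
piece 7:p rests on {4:s, 6:u}
piece 8:p rests on {7:p}
minimal pieces: {0:u, 2:s, 5:q}
ways to finish when only these pieces remain (= sum over removing one remaining piece with nothing left below it):
  1 left: {5}→1  {8}→1
  2 left: {5,8}→2  {7,8}→1
  3 left: {4,7,8}→1  {5,7,8}→3  {6,7,8}→1
  4 left: {1,6,7,8}→1  {3,4,7,8}→1  {4,5,7,8}→4  {4,6,7,8}→2  {5,6,7,8}→4
  5 left: {0,1,6,7,8}→1  {1,4,6,7,8}→3  {1,5,6,7,8}→5  {2,3,4,7,8}→1  {3,4,5,7,8}→5  {3,4,6,7,8}→3  {4,5,6,7,8}→10
  6 left: {0,1,4,6,7,8}→4  {0,1,5,6,7,8}→6  {1,3,4,6,7,8}→6  {1,4,5,6,7,8}→18  {2,3,4,5,7,8}→6  {2,3,4,6,7,8}→4  {3,4,5,6,7,8}→18
  7 left: {0,1,3,4,6,7,8}→10  {0,1,4,5,6,7,8}→28  {1,2,3,4,6,7,8}→10  {1,3,4,5,6,7,8}→42  {2,3,4,5,6,7,8}→28
  placing 0:u first → 80 extensions
  placing 2:s first → 80 extensions
  placing 5:q first → 20 extensions
total linear extensions = 180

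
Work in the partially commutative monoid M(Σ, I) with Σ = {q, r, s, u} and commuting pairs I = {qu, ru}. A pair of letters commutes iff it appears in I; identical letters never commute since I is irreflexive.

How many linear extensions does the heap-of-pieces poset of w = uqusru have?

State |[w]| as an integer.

6

#0=u has no predecessor
#1=q has no predecessor
#2=u depends on [0:u]
#3=s depends on [1:q, 2:u]
#4=r depends on [3:s]
#5=u depends on [3:s]
sources: [0:u, 1:q]
N(rest) = Σ N(rest − s) over sources s of rest; N(one piece) = 1:
  size 1 → [4]=1  [5]=1
  size 2 → [4,5]=2
  size 3 → [3,4,5]=2
  size 4 → [1,3,4,5]=2  [2,3,4,5]=2
  first=0(u) contributes 4
  first=1(q) contributes 2
|[w]| = 6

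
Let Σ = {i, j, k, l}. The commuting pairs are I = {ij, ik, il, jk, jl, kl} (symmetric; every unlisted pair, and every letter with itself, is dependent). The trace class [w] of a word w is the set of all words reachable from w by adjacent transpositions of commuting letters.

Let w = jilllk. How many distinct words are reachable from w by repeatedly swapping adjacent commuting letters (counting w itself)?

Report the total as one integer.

#0=j has no predecessor
#1=i has no predecessor
#2=l has no predecessor
#3=l depends on [2:l]
#4=l depends on [3:l]
#5=k has no predecessor
sources: [0:j, 1:i, 2:l, 5:k]
N(rest) = Σ N(rest − s) over sources s of rest; N(one piece) = 1:
  size 1 → [0]=1  [1]=1  [4]=1  [5]=1
  size 2 → [0,1]=2  [0,4]=2  [0,5]=2  [1,4]=2  [1,5]=2  [3,4]=1  [4,5]=2
  size 3 → [0,1,4]=6  [0,1,5]=6  [0,3,4]=3  [0,4,5]=6  [1,3,4]=3  [1,4,5]=6  [2,3,4]=1  [3,4,5]=3
  size 4 → [0,1,3,4]=12  [0,1,4,5]=24  [0,2,3,4]=4  [0,3,4,5]=12  [1,2,3,4]=4  [1,3,4,5]=12  [2,3,4,5]=4
  first=0(j) contributes 20
  first=1(i) contributes 20
  first=2(l) contributes 60
  first=5(k) contributes 20
|[w]| = 120

120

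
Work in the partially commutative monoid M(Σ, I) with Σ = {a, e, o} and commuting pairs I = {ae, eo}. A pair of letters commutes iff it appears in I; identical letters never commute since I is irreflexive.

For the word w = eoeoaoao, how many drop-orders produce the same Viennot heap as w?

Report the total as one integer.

piece 0:e — minimal
piece 1:o — minimal
piece 2:e rests on {0:e}
piece 3:o rests on {1:o}
piece 4:a rests on {3:o}
piece 5:o rests on {4:a}
piece 6:a rests on {5:o}
piece 7:o rests on {6:a}
minimal pieces: {0:e, 1:o}
ways to finish when only these pieces remain (= sum over removing one remaining piece with nothing left below it):
  1 left: {2}→1  {7}→1
  2 left: {0,2}→1  {2,7}→2  {6,7}→1
  3 left: {0,2,7}→3  {2,6,7}→3  {5,6,7}→1
  4 left: {0,2,6,7}→6  {2,5,6,7}→4  {4,5,6,7}→1
  5 left: {0,2,5,6,7}→10  {2,4,5,6,7}→5  {3,4,5,6,7}→1
  6 left: {0,2,4,5,6,7}→15  {1,3,4,5,6,7}→1  {2,3,4,5,6,7}→6
  placing 0:e first → 7 extensions
  placing 1:o first → 21 extensions
total linear extensions = 28

28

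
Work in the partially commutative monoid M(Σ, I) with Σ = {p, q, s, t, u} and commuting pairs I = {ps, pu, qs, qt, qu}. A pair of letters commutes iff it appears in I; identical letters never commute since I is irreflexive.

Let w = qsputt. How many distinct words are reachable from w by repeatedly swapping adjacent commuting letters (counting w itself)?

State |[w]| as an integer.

6

0(q) covers ∅
1(s) covers ∅
2(p) covers 0:q
3(u) covers 1:s
4(t) covers 2:p, 3:u
5(t) covers 4:t
floor of heap: 0:q, 1:s
completions by unplaced set U, small U first (add the entries for U minus each lowest piece of U):
  |U|=1: {5}:1
  |U|=2: {4,5}:1
  |U|=3: {2,4,5}:1  {3,4,5}:1
  |U|=4: {0,2,4,5}:1  {1,3,4,5}:1  {2,3,4,5}:2
  start at 0(q): 3
  start at 1(s): 3
sum over floor = 6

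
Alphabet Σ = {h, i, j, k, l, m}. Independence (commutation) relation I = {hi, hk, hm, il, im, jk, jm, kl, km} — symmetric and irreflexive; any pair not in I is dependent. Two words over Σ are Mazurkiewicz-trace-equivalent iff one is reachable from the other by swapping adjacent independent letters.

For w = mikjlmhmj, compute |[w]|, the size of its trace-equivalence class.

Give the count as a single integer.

drop 0:m onto floor
drop 1:i onto floor
drop 2:k onto {1:i}
drop 3:j onto {1:i}
drop 4:l onto {0:m, 3:j}
drop 5:m onto {4:l}
drop 6:h onto {4:l}
drop 7:m onto {5:m}
drop 8:j onto {6:h}
ground layer = {0:m, 1:i}
drop-orders for the pieces not yet dropped (sum over which currently-grounded one goes next):
  1 to go: {2} 1  {7} 1  {8} 1
  2 to go: {2,7} 2  {2,8} 2  {5,7} 1  {6,8} 1  {7,8} 2
  3 to go: {2,5,7} 3  {2,6,8} 3  {2,7,8} 6  {5,7,8} 3  {6,7,8} 3
  4 to go: {2,5,7,8} 12  {2,6,7,8} 12  {5,6,7,8} 6
  5 to go: {2,5,6,7,8} 30  {4,5,6,7,8} 6
  6 to go: {0,4,5,6,7,8} 6  {2,4,5,6,7,8} 36  {3,4,5,6,7,8} 6
  7 to go: {0,2,4,5,6,7,8} 42  {0,3,4,5,6,7,8} 12  {2,3,4,5,6,7,8} 42
  if 0:m drops first: 42 orders
  if 1:i drops first: 96 orders
heap linearizations: 138

138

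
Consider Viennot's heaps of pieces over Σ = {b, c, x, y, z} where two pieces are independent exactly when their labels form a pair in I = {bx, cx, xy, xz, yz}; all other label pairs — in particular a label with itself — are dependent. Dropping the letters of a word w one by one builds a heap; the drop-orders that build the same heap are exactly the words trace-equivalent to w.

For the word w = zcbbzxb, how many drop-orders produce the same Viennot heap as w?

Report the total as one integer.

0(z) covers ∅
1(c) covers 0:z
2(b) covers 1:c
3(b) covers 2:b
4(z) covers 3:b
5(x) covers ∅
6(b) covers 4:z
floor of heap: 0:z, 5:x
completions by unplaced set U, small U first (add the entries for U minus each lowest piece of U):
  |U|=1: {5}:1  {6}:1
  |U|=2: {4,6}:1  {5,6}:2
  |U|=3: {3,4,6}:1  {4,5,6}:3
  |U|=4: {2,3,4,6}:1  {3,4,5,6}:4
  |U|=5: {1,2,3,4,6}:1  {2,3,4,5,6}:5
  start at 0(z): 6
  start at 5(x): 1
sum over floor = 7

7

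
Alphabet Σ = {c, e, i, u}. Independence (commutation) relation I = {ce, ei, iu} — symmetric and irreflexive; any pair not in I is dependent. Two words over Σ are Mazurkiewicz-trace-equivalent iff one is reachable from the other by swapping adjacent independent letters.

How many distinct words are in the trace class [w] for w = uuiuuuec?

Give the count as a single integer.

13

0(u) covers ∅
1(u) covers 0:u
2(i) covers ∅
3(u) covers 1:u
4(u) covers 3:u
5(u) covers 4:u
6(e) covers 5:u
7(c) covers 2:i, 5:u
floor of heap: 0:u, 2:i
completions by unplaced set U, small U first (add the entries for U minus each lowest piece of U):
  |U|=1: {6}:1  {7}:1
  |U|=2: {2,7}:1  {6,7}:2
  |U|=3: {2,6,7}:3  {5,6,7}:2
  |U|=4: {2,5,6,7}:5  {4,5,6,7}:2
  |U|=5: {2,4,5,6,7}:7  {3,4,5,6,7}:2
  |U|=6: {1,3,4,5,6,7}:2  {2,3,4,5,6,7}:9
  start at 0(u): 11
  start at 2(i): 2
sum over floor = 13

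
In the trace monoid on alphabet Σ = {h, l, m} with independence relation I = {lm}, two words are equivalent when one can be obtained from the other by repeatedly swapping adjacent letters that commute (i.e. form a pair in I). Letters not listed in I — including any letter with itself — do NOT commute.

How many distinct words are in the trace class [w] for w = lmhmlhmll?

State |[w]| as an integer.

piece 0:l — minimal
piece 1:m — minimal
piece 2:h rests on {0:l, 1:m}
piece 3:m rests on {2:h}
piece 4:l rests on {2:h}
piece 5:h rests on {3:m, 4:l}
piece 6:m rests on {5:h}
piece 7:l rests on {5:h}
piece 8:l rests on {7:l}
minimal pieces: {0:l, 1:m}
ways to finish when only these pieces remain (= sum over removing one remaining piece with nothing left below it):
  1 left: {6}→1  {8}→1
  2 left: {6,8}→2  {7,8}→1
  3 left: {6,7,8}→3
  4 left: {5,6,7,8}→3
  5 left: {3,5,6,7,8}→3  {4,5,6,7,8}→3
  6 left: {3,4,5,6,7,8}→6
  7 left: {2,3,4,5,6,7,8}→6
  placing 0:l first → 6 extensions
  placing 1:m first → 6 extensions
total linear extensions = 12

12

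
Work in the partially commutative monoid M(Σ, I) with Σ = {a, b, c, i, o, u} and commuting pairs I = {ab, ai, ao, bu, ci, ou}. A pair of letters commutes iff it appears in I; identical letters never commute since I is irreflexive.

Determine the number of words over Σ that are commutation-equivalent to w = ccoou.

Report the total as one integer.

3

drop 0:c onto floor
drop 1:c onto {0:c}
drop 2:o onto {1:c}
drop 3:o onto {2:o}
drop 4:u onto {1:c}
ground layer = {0:c}
drop-orders for the pieces not yet dropped (sum over which currently-grounded one goes next):
  1 to go: {3} 1  {4} 1
  2 to go: {2,3} 1  {3,4} 2
  3 to go: {2,3,4} 3
  if 0:c drops first: 3 orders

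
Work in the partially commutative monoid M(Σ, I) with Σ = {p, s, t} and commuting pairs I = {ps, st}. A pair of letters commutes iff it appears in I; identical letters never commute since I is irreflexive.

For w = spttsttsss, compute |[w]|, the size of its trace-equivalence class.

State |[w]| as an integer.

252

drop 0:s onto floor
drop 1:p onto floor
drop 2:t onto {1:p}
drop 3:t onto {2:t}
drop 4:s onto {0:s}
drop 5:t onto {3:t}
drop 6:t onto {5:t}
drop 7:s onto {4:s}
drop 8:s onto {7:s}
drop 9:s onto {8:s}
ground layer = {0:s, 1:p}
drop-orders for the pieces not yet dropped (sum over which currently-grounded one goes next):
  1 to go: {6} 1  {9} 1
  2 to go: {5,6} 1  {6,9} 2  {8,9} 1
  3 to go: {3,5,6} 1  {5,6,9} 3  {6,8,9} 3  {7,8,9} 1
  4 to go: {2,3,5,6} 1  {3,5,6,9} 4  {4,7,8,9} 1  {5,6,8,9} 6  {6,7,8,9} 4
  5 to go: {0,4,7,8,9} 1  {1,2,3,5,6} 1  {2,3,5,6,9} 5  {3,5,6,8,9} 10  {4,6,7,8,9} 5  {5,6,7,8,9} 10
  6 to go: {0,4,6,7,8,9} 6  {1,2,3,5,6,9} 6  {2,3,5,6,8,9} 15  {3,5,6,7,8,9} 20  {4,5,6,7,8,9} 15
  7 to go: {0,4,5,6,7,8,9} 21  {1,2,3,5,6,8,9} 21  {2,3,5,6,7,8,9} 35  {3,4,5,6,7,8,9} 35
  8 to go: {0,3,4,5,6,7,8,9} 56  {1,2,3,5,6,7,8,9} 56  {2,3,4,5,6,7,8,9} 70
  if 0:s drops first: 126 orders
  if 1:p drops first: 126 orders
heap linearizations: 252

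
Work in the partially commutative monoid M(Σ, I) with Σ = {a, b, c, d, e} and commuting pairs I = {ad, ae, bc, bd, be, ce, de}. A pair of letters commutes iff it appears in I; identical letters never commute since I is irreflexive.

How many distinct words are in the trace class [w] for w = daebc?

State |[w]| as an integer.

piece 0:d — minimal
piece 1:a — minimal
piece 2:e — minimal
piece 3:b rests on {1:a}
piece 4:c rests on {0:d, 1:a}
minimal pieces: {0:d, 1:a, 2:e}
ways to finish when only these pieces remain (= sum over removing one remaining piece with nothing left below it):
  1 left: {2}→1  {3}→1  {4}→1
  2 left: {0,4}→1  {2,3}→2  {2,4}→2  {3,4}→2
  3 left: {0,2,4}→3  {0,3,4}→3  {1,3,4}→2  {2,3,4}→6
  placing 0:d first → 8 extensions
  placing 1:a first → 12 extensions
  placing 2:e first → 5 extensions
total linear extensions = 25

25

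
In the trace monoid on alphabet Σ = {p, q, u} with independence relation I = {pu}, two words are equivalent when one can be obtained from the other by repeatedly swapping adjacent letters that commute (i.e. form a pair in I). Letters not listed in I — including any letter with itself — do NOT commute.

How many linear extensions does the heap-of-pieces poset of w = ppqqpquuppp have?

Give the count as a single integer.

0(p) covers ∅
1(p) covers 0:p
2(q) covers 1:p
3(q) covers 2:q
4(p) covers 3:q
5(q) covers 4:p
6(u) covers 5:q
7(u) covers 6:u
8(p) covers 5:q
9(p) covers 8:p
10(p) covers 9:p
floor of heap: 0:p
completions by unplaced set U, small U first (add the entries for U minus each lowest piece of U):
  |U|=1: {7}:1  {10}:1
  |U|=2: {6,7}:1  {7,10}:2  {9,10}:1
  |U|=3: {6,7,10}:3  {7,9,10}:3  {8,9,10}:1
  |U|=4: {6,7,9,10}:6  {7,8,9,10}:4
  |U|=5: {6,7,8,9,10}:10
  |U|=6: {5,6,7,8,9,10}:10
  |U|=7: {4,5,6,7,8,9,10}:10
  |U|=8: {3,4,5,6,7,8,9,10}:10
  |U|=9: {2,3,4,5,6,7,8,9,10}:10
  start at 0(p): 10

10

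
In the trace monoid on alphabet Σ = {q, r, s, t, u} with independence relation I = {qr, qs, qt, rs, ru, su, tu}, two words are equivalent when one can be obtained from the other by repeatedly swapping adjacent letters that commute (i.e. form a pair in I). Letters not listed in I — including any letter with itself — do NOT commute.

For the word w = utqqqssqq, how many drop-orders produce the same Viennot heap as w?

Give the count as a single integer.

#0=u has no predecessor
#1=t has no predecessor
#2=q depends on [0:u]
#3=q depends on [2:q]
#4=q depends on [3:q]
#5=s depends on [1:t]
#6=s depends on [5:s]
#7=q depends on [4:q]
#8=q depends on [7:q]
sources: [0:u, 1:t]
N(rest) = Σ N(rest − s) over sources s of rest; N(one piece) = 1:
  size 1 → [6]=1  [8]=1
  size 2 → [5,6]=1  [6,8]=2  [7,8]=1
  size 3 → [1,5,6]=1  [4,7,8]=1  [5,6,8]=3  [6,7,8]=3
  size 4 → [1,5,6,8]=4  [3,4,7,8]=1  [4,6,7,8]=4  [5,6,7,8]=6
  size 5 → [1,5,6,7,8]=10  [2,3,4,7,8]=1  [3,4,6,7,8]=5  [4,5,6,7,8]=10
  size 6 → [0,2,3,4,7,8]=1  [1,4,5,6,7,8]=20  [2,3,4,6,7,8]=6  [3,4,5,6,7,8]=15
  size 7 → [0,2,3,4,6,7,8]=7  [1,3,4,5,6,7,8]=35  [2,3,4,5,6,7,8]=21
  first=0(u) contributes 56
  first=1(t) contributes 28
|[w]| = 84

84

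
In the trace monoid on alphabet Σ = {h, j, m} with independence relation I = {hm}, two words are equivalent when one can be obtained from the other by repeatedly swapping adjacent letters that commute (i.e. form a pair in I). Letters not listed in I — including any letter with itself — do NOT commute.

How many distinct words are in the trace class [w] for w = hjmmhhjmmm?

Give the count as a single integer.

6

#0=h has no predecessor
#1=j depends on [0:h]
#2=m depends on [1:j]
#3=m depends on [2:m]
#4=h depends on [1:j]
#5=h depends on [4:h]
#6=j depends on [3:m, 5:h]
#7=m depends on [6:j]
#8=m depends on [7:m]
#9=m depends on [8:m]
sources: [0:h]
N(rest) = Σ N(rest − s) over sources s of rest; N(one piece) = 1:
  size 1 → [9]=1
  size 2 → [8,9]=1
  size 3 → [7,8,9]=1
  size 4 → [6,7,8,9]=1
  size 5 → [3,6,7,8,9]=1  [5,6,7,8,9]=1
  size 6 → [2,3,6,7,8,9]=1  [3,5,6,7,8,9]=2  [4,5,6,7,8,9]=1
  size 7 → [2,3,5,6,7,8,9]=3  [3,4,5,6,7,8,9]=3
  size 8 → [2,3,4,5,6,7,8,9]=6
  first=0(h) contributes 6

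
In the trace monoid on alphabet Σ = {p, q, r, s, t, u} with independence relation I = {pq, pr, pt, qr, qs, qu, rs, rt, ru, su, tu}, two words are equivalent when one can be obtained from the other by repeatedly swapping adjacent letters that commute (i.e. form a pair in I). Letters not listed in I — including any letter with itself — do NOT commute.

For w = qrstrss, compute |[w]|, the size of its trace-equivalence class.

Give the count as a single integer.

42

drop 0:q onto floor
drop 1:r onto floor
drop 2:s onto floor
drop 3:t onto {0:q, 2:s}
drop 4:r onto {1:r}
drop 5:s onto {3:t}
drop 6:s onto {5:s}
ground layer = {0:q, 1:r, 2:s}
drop-orders for the pieces not yet dropped (sum over which currently-grounded one goes next):
  1 to go: {4} 1  {6} 1
  2 to go: {1,4} 1  {4,6} 2  {5,6} 1
  3 to go: {1,4,6} 3  {3,5,6} 1  {4,5,6} 3
  4 to go: {0,3,5,6} 1  {1,4,5,6} 6  {2,3,5,6} 1  {3,4,5,6} 4
  5 to go: {0,2,3,5,6} 2  {0,3,4,5,6} 5  {1,3,4,5,6} 10  {2,3,4,5,6} 5
  if 0:q drops first: 15 orders
  if 1:r drops first: 12 orders
  if 2:s drops first: 15 orders
heap linearizations: 42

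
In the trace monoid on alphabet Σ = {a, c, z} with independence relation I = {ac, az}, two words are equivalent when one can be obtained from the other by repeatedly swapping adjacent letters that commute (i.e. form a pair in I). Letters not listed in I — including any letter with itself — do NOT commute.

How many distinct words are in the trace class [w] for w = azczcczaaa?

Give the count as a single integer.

drop 0:a onto floor
drop 1:z onto floor
drop 2:c onto {1:z}
drop 3:z onto {2:c}
drop 4:c onto {3:z}
drop 5:c onto {4:c}
drop 6:z onto {5:c}
drop 7:a onto {0:a}
drop 8:a onto {7:a}
drop 9:a onto {8:a}
ground layer = {0:a, 1:z}
drop-orders for the pieces not yet dropped (sum over which currently-grounded one goes next):
  1 to go: {6} 1  {9} 1
  2 to go: {5,6} 1  {6,9} 2  {8,9} 1
  3 to go: {4,5,6} 1  {5,6,9} 3  {6,8,9} 3  {7,8,9} 1
  4 to go: {0,7,8,9} 1  {3,4,5,6} 1  {4,5,6,9} 4  {5,6,8,9} 6  {6,7,8,9} 4
  5 to go: {0,6,7,8,9} 5  {2,3,4,5,6} 1  {3,4,5,6,9} 5  {4,5,6,8,9} 10  {5,6,7,8,9} 10
  6 to go: {0,5,6,7,8,9} 15  {1,2,3,4,5,6} 1  {2,3,4,5,6,9} 6  {3,4,5,6,8,9} 15  {4,5,6,7,8,9} 20
  7 to go: {0,4,5,6,7,8,9} 35  {1,2,3,4,5,6,9} 7  {2,3,4,5,6,8,9} 21  {3,4,5,6,7,8,9} 35
  8 to go: {0,3,4,5,6,7,8,9} 70  {1,2,3,4,5,6,8,9} 28  {2,3,4,5,6,7,8,9} 56
  if 0:a drops first: 84 orders
  if 1:z drops first: 126 orders
heap linearizations: 210

210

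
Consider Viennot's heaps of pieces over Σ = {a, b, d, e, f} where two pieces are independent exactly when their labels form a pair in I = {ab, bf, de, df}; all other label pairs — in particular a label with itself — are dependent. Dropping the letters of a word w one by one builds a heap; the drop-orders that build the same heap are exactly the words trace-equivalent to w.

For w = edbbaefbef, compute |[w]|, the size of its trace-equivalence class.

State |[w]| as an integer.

12

drop 0:e onto floor
drop 1:d onto floor
drop 2:b onto {0:e, 1:d}
drop 3:b onto {2:b}
drop 4:a onto {0:e, 1:d}
drop 5:e onto {3:b, 4:a}
drop 6:f onto {5:e}
drop 7:b onto {5:e}
drop 8:e onto {6:f, 7:b}
drop 9:f onto {8:e}
ground layer = {0:e, 1:d}
drop-orders for the pieces not yet dropped (sum over which currently-grounded one goes next):
  1 to go: {9} 1
  2 to go: {8,9} 1
  3 to go: {6,8,9} 1  {7,8,9} 1
  4 to go: {6,7,8,9} 2
  5 to go: {5,6,7,8,9} 2
  6 to go: {3,5,6,7,8,9} 2  {4,5,6,7,8,9} 2
  7 to go: {2,3,5,6,7,8,9} 2  {3,4,5,6,7,8,9} 4
  8 to go: {2,3,4,5,6,7,8,9} 6
  if 0:e drops first: 6 orders
  if 1:d drops first: 6 orders
heap linearizations: 12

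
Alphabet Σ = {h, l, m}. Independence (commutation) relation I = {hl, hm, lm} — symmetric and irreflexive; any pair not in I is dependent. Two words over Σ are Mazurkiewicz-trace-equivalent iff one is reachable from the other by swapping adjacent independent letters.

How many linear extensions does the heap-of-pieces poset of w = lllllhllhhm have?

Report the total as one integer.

1320

drop 0:l onto floor
drop 1:l onto {0:l}
drop 2:l onto {1:l}
drop 3:l onto {2:l}
drop 4:l onto {3:l}
drop 5:h onto floor
drop 6:l onto {4:l}
drop 7:l onto {6:l}
drop 8:h onto {5:h}
drop 9:h onto {8:h}
drop 10:m onto floor
ground layer = {0:l, 5:h, 10:m}
drop-orders for the pieces not yet dropped (sum over which currently-grounded one goes next):
  1 to go: {7} 1  {9} 1  {10} 1
  2 to go: {6,7} 1  {7,9} 2  {7,10} 2  {8,9} 1  {9,10} 2
  3 to go: {4,6,7} 1  {5,8,9} 1  {6,7,9} 3  {6,7,10} 3  {7,8,9} 3  {7,9,10} 6  {8,9,10} 3
  4 to go: {3,4,6,7} 1  {4,6,7,9} 4  {4,6,7,10} 4  {5,7,8,9} 4  {5,8,9,10} 4  {6,7,8,9} 6  {6,7,9,10} 12  {7,8,9,10} 12
  5 to go: {2,3,4,6,7} 1  {3,4,6,7,9} 5  {3,4,6,7,10} 5  {4,6,7,8,9} 10  {4,6,7,9,10} 20  {5,6,7,8,9} 10  {5,7,8,9,10} 20  {6,7,8,9,10} 30
  6 to go: {1,2,3,4,6,7} 1  {2,3,4,6,7,9} 6  {2,3,4,6,7,10} 6  {3,4,6,7,8,9} 15  {3,4,6,7,9,10} 30  {4,5,6,7,8,9} 20  {4,6,7,8,9,10} 60  {5,6,7,8,9,10} 60
  7 to go: {0,1,2,3,4,6,7} 1  {1,2,3,4,6,7,9} 7  {1,2,3,4,6,7,10} 7  {2,3,4,6,7,8,9} 21  {2,3,4,6,7,9,10} 42  {3,4,5,6,7,8,9} 35  {3,4,6,7,8,9,10} 105  {4,5,6,7,8,9,10} 140
  8 to go: {0,1,2,3,4,6,7,9} 8  {0,1,2,3,4,6,7,10} 8  {1,2,3,4,6,7,8,9} 28  {1,2,3,4,6,7,9,10} 56  {2,3,4,5,6,7,8,9} 56  {2,3,4,6,7,8,9,10} 168  {3,4,5,6,7,8,9,10} 280
  9 to go: {0,1,2,3,4,6,7,8,9} 36  {0,1,2,3,4,6,7,9,10} 72  {1,2,3,4,5,6,7,8,9} 84  {1,2,3,4,6,7,8,9,10} 252  {2,3,4,5,6,7,8,9,10} 504
  if 0:l drops first: 840 orders
  if 5:h drops first: 360 orders
  if 10:m drops first: 120 orders
heap linearizations: 1320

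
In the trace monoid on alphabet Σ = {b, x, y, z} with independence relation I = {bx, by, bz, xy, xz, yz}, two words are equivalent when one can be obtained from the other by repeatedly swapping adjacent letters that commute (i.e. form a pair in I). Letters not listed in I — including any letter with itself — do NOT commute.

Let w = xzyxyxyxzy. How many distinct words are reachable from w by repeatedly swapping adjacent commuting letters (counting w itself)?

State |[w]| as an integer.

3150

piece 0:x — minimal
piece 1:z — minimal
piece 2:y — minimal
piece 3:x rests on {0:x}
piece 4:y rests on {2:y}
piece 5:x rests on {3:x}
piece 6:y rests on {4:y}
piece 7:x rests on {5:x}
piece 8:z rests on {1:z}
piece 9:y rests on {6:y}
minimal pieces: {0:x, 1:z, 2:y}
ways to finish when only these pieces remain (= sum over removing one remaining piece with nothing left below it):
  1 left: {7}→1  {8}→1  {9}→1
  2 left: {1,8}→1  {5,7}→1  {6,9}→1  {7,8}→2  {7,9}→2  {8,9}→2
  3 left: {1,7,8}→3  {1,8,9}→3  {3,5,7}→1  {4,6,9}→1  {5,7,8}→3  {5,7,9}→3  {6,7,9}→3  {6,8,9}→3  {7,8,9}→6
  4 left: {0,3,5,7}→1  {1,5,7,8}→6  {1,6,8,9}→6  {1,7,8,9}→12  {2,4,6,9}→1  {3,5,7,8}→4  {3,5,7,9}→4  {4,6,7,9}→4  {4,6,8,9}→4  {5,6,7,9}→6  {5,7,8,9}→12  {6,7,8,9}→12
  5 left: {0,3,5,7,8}→5  {0,3,5,7,9}→5  {1,3,5,7,8}→10  {1,4,6,8,9}→10  {1,5,7,8,9}→30  {1,6,7,8,9}→30  {2,4,6,7,9}→5  {2,4,6,8,9}→5  {3,5,6,7,9}→10  {3,5,7,8,9}→20  {4,5,6,7,9}→10  {4,6,7,8,9}→20  {5,6,7,8,9}→30
  6 left: {0,1,3,5,7,8}→15  {0,3,5,6,7,9}→15  {0,3,5,7,8,9}→30  {1,2,4,6,8,9}→15  {1,3,5,7,8,9}→60  {1,4,6,7,8,9}→60  {1,5,6,7,8,9}→90  {2,4,5,6,7,9}→15  {2,4,6,7,8,9}→30  {3,4,5,6,7,9}→20  {3,5,6,7,8,9}→60  {4,5,6,7,8,9}→60
  7 left: {0,1,3,5,7,8,9}→105  {0,3,4,5,6,7,9}→35  {0,3,5,6,7,8,9}→105  {1,2,4,6,7,8,9}→105  {1,3,5,6,7,8,9}→210  {1,4,5,6,7,8,9}→210  {2,3,4,5,6,7,9}→35  {2,4,5,6,7,8,9}→105  {3,4,5,6,7,8,9}→140
  8 left: {0,1,3,5,6,7,8,9}→420  {0,2,3,4,5,6,7,9}→70  {0,3,4,5,6,7,8,9}→280  {1,2,4,5,6,7,8,9}→420  {1,3,4,5,6,7,8,9}→560  {2,3,4,5,6,7,8,9}→280
  placing 0:x first → 1260 extensions
  placing 1:z first → 630 extensions
  placing 2:y first → 1260 extensions
total linear extensions = 3150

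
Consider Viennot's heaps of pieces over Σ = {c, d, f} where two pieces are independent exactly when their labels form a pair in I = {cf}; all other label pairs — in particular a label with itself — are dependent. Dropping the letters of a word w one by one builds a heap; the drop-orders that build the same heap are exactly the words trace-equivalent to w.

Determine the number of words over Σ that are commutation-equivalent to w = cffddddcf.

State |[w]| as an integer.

drop 0:c onto floor
drop 1:f onto floor
drop 2:f onto {1:f}
drop 3:d onto {0:c, 2:f}
drop 4:d onto {3:d}
drop 5:d onto {4:d}
drop 6:d onto {5:d}
drop 7:c onto {6:d}
drop 8:f onto {6:d}
ground layer = {0:c, 1:f}
drop-orders for the pieces not yet dropped (sum over which currently-grounded one goes next):
  1 to go: {7} 1  {8} 1
  2 to go: {7,8} 2
  3 to go: {6,7,8} 2
  4 to go: {5,6,7,8} 2
  5 to go: {4,5,6,7,8} 2
  6 to go: {3,4,5,6,7,8} 2
  7 to go: {0,3,4,5,6,7,8} 2  {2,3,4,5,6,7,8} 2
  if 0:c drops first: 2 orders
  if 1:f drops first: 4 orders
heap linearizations: 6

6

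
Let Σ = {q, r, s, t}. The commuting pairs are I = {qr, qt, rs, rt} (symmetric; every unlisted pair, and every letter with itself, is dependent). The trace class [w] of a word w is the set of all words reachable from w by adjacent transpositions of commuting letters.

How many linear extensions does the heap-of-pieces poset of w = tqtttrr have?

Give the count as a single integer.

105

piece 0:t — minimal
piece 1:q — minimal
piece 2:t rests on {0:t}
piece 3:t rests on {2:t}
piece 4:t rests on {3:t}
piece 5:r — minimal
piece 6:r rests on {5:r}
minimal pieces: {0:t, 1:q, 5:r}
ways to finish when only these pieces remain (= sum over removing one remaining piece with nothing left below it):
  1 left: {1}→1  {4}→1  {6}→1
  2 left: {1,4}→2  {1,6}→2  {3,4}→1  {4,6}→2  {5,6}→1
  3 left: {1,3,4}→3  {1,4,6}→6  {1,5,6}→3  {2,3,4}→1  {3,4,6}→3  {4,5,6}→3
  4 left: {0,2,3,4}→1  {1,2,3,4}→4  {1,3,4,6}→12  {1,4,5,6}→12  {2,3,4,6}→4  {3,4,5,6}→6
  5 left: {0,1,2,3,4}→5  {0,2,3,4,6}→5  {1,2,3,4,6}→20  {1,3,4,5,6}→30  {2,3,4,5,6}→10
  placing 0:t first → 60 extensions
  placing 1:q first → 15 extensions
  placing 5:r first → 30 extensions
total linear extensions = 105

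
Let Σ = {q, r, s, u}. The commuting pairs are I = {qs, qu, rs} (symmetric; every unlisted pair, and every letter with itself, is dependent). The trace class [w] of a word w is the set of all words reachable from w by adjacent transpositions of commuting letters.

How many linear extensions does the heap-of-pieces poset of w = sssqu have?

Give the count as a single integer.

5

0(s) covers ∅
1(s) covers 0:s
2(s) covers 1:s
3(q) covers ∅
4(u) covers 2:s
floor of heap: 0:s, 3:q
completions by unplaced set U, small U first (add the entries for U minus each lowest piece of U):
  |U|=1: {3}:1  {4}:1
  |U|=2: {2,4}:1  {3,4}:2
  |U|=3: {1,2,4}:1  {2,3,4}:3
  start at 0(s): 4
  start at 3(q): 1
sum over floor = 5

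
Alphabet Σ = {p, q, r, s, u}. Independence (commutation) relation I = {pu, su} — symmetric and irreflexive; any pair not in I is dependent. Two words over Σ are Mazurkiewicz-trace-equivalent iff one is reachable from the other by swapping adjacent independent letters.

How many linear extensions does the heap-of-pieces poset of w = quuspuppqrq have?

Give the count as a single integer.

35

#0=q has no predecessor
#1=u depends on [0:q]
#2=u depends on [1:u]
#3=s depends on [0:q]
#4=p depends on [3:s]
#5=u depends on [2:u]
#6=p depends on [4:p]
#7=p depends on [6:p]
#8=q depends on [5:u, 7:p]
#9=r depends on [8:q]
#10=q depends on [9:r]
sources: [0:q]
N(rest) = Σ N(rest − s) over sources s of rest; N(one piece) = 1:
  size 1 → [10]=1
  size 2 → [9,10]=1
  size 3 → [8,9,10]=1
  size 4 → [5,8,9,10]=1  [7,8,9,10]=1
  size 5 → [2,5,8,9,10]=1  [5,7,8,9,10]=2  [6,7,8,9,10]=1
  size 6 → [1,2,5,8,9,10]=1  [2,5,7,8,9,10]=3  [4,6,7,8,9,10]=1  [5,6,7,8,9,10]=3
  size 7 → [1,2,5,7,8,9,10]=4  [2,5,6,7,8,9,10]=6  [3,4,6,7,8,9,10]=1  [4,5,6,7,8,9,10]=4
  size 8 → [1,2,5,6,7,8,9,10]=10  [2,4,5,6,7,8,9,10]=10  [3,4,5,6,7,8,9,10]=5
  size 9 → [1,2,4,5,6,7,8,9,10]=20  [2,3,4,5,6,7,8,9,10]=15
  first=0(q) contributes 35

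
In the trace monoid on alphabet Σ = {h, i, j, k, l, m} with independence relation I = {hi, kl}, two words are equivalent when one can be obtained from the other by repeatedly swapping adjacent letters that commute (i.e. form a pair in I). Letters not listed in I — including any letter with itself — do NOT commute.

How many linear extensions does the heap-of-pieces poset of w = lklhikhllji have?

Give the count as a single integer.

6

drop 0:l onto floor
drop 1:k onto floor
drop 2:l onto {0:l}
drop 3:h onto {1:k, 2:l}
drop 4:i onto {1:k, 2:l}
drop 5:k onto {3:h, 4:i}
drop 6:h onto {5:k}
drop 7:l onto {6:h}
drop 8:l onto {7:l}
drop 9:j onto {8:l}
drop 10:i onto {9:j}
ground layer = {0:l, 1:k}
drop-orders for the pieces not yet dropped (sum over which currently-grounded one goes next):
  1 to go: {10} 1
  2 to go: {9,10} 1
  3 to go: {8,9,10} 1
  4 to go: {7,8,9,10} 1
  5 to go: {6,7,8,9,10} 1
  6 to go: {5,6,7,8,9,10} 1
  7 to go: {3,5,6,7,8,9,10} 1  {4,5,6,7,8,9,10} 1
  8 to go: {3,4,5,6,7,8,9,10} 2
  9 to go: {1,3,4,5,6,7,8,9,10} 2  {2,3,4,5,6,7,8,9,10} 2
  if 0:l drops first: 4 orders
  if 1:k drops first: 2 orders
heap linearizations: 6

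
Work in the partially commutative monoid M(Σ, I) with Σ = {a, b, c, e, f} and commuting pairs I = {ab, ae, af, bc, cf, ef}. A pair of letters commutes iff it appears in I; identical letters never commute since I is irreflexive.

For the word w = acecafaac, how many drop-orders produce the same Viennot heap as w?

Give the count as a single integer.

0(a) covers ∅
1(c) covers 0:a
2(e) covers 1:c
3(c) covers 2:e
4(a) covers 3:c
5(f) covers ∅
6(a) covers 4:a
7(a) covers 6:a
8(c) covers 7:a
floor of heap: 0:a, 5:f
completions by unplaced set U, small U first (add the entries for U minus each lowest piece of U):
  |U|=1: {5}:1  {8}:1
  |U|=2: {5,8}:2  {7,8}:1
  |U|=3: {5,7,8}:3  {6,7,8}:1
  |U|=4: {4,6,7,8}:1  {5,6,7,8}:4
  |U|=5: {3,4,6,7,8}:1  {4,5,6,7,8}:5
  |U|=6: {2,3,4,6,7,8}:1  {3,4,5,6,7,8}:6
  |U|=7: {1,2,3,4,6,7,8}:1  {2,3,4,5,6,7,8}:7
  start at 0(a): 8
  start at 5(f): 1
sum over floor = 9

9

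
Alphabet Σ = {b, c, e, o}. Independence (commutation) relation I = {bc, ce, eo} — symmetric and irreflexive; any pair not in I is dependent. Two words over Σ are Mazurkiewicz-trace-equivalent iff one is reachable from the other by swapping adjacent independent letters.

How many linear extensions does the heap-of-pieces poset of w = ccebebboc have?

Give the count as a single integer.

#0=c has no predecessor
#1=c depends on [0:c]
#2=e has no predecessor
#3=b depends on [2:e]
#4=e depends on [3:b]
#5=b depends on [4:e]
#6=b depends on [5:b]
#7=o depends on [1:c, 6:b]
#8=c depends on [7:o]
sources: [0:c, 2:e]
N(rest) = Σ N(rest − s) over sources s of rest; N(one piece) = 1:
  size 1 → [8]=1
  size 2 → [7,8]=1
  size 3 → [1,7,8]=1  [6,7,8]=1
  size 4 → [0,1,7,8]=1  [1,6,7,8]=2  [5,6,7,8]=1
  size 5 → [0,1,6,7,8]=3  [1,5,6,7,8]=3  [4,5,6,7,8]=1
  size 6 → [0,1,5,6,7,8]=6  [1,4,5,6,7,8]=4  [3,4,5,6,7,8]=1
  size 7 → [0,1,4,5,6,7,8]=10  [1,3,4,5,6,7,8]=5  [2,3,4,5,6,7,8]=1
  first=0(c) contributes 6
  first=2(e) contributes 15
|[w]| = 21

21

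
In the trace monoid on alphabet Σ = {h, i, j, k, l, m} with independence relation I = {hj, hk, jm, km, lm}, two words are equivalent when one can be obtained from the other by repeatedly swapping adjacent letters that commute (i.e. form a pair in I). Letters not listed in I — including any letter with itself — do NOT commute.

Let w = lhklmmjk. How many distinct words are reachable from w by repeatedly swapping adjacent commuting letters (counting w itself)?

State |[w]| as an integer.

0(l) covers ∅
1(h) covers 0:l
2(k) covers 0:l
3(l) covers 1:h, 2:k
4(m) covers 1:h
5(m) covers 4:m
6(j) covers 3:l
7(k) covers 6:j
floor of heap: 0:l
completions by unplaced set U, small U first (add the entries for U minus each lowest piece of U):
  |U|=1: {5}:1  {7}:1
  |U|=2: {4,5}:1  {5,7}:2  {6,7}:1
  |U|=3: {3,6,7}:1  {4,5,7}:3  {5,6,7}:3
  |U|=4: {2,3,6,7}:1  {3,5,6,7}:4  {4,5,6,7}:6
  |U|=5: {2,3,5,6,7}:5  {3,4,5,6,7}:10
  |U|=6: {1,3,4,5,6,7}:10  {2,3,4,5,6,7}:15
  start at 0(l): 25

25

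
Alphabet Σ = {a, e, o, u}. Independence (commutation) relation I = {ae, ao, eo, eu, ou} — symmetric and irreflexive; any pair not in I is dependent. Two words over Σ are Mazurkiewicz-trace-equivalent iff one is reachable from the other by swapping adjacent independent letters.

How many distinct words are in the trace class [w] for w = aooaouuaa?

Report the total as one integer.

84

drop 0:a onto floor
drop 1:o onto floor
drop 2:o onto {1:o}
drop 3:a onto {0:a}
drop 4:o onto {2:o}
drop 5:u onto {3:a}
drop 6:u onto {5:u}
drop 7:a onto {6:u}
drop 8:a onto {7:a}
ground layer = {0:a, 1:o}
drop-orders for the pieces not yet dropped (sum over which currently-grounded one goes next):
  1 to go: {4} 1  {8} 1
  2 to go: {2,4} 1  {4,8} 2  {7,8} 1
  3 to go: {1,2,4} 1  {2,4,8} 3  {4,7,8} 3  {6,7,8} 1
  4 to go: {1,2,4,8} 4  {2,4,7,8} 6  {4,6,7,8} 4  {5,6,7,8} 1
  5 to go: {1,2,4,7,8} 10  {2,4,6,7,8} 10  {3,5,6,7,8} 1  {4,5,6,7,8} 5
  6 to go: {0,3,5,6,7,8} 1  {1,2,4,6,7,8} 20  {2,4,5,6,7,8} 15  {3,4,5,6,7,8} 6
  7 to go: {0,3,4,5,6,7,8} 7  {1,2,4,5,6,7,8} 35  {2,3,4,5,6,7,8} 21
  if 0:a drops first: 56 orders
  if 1:o drops first: 28 orders
heap linearizations: 84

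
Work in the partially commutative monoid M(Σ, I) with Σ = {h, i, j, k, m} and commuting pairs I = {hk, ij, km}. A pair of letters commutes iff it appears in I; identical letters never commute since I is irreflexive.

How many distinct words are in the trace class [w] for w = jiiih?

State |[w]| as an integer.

#0=j has no predecessor
#1=i has no predecessor
#2=i depends on [1:i]
#3=i depends on [2:i]
#4=h depends on [0:j, 3:i]
sources: [0:j, 1:i]
N(rest) = Σ N(rest − s) over sources s of rest; N(one piece) = 1:
  size 1 → [4]=1
  size 2 → [0,4]=1  [3,4]=1
  size 3 → [0,3,4]=2  [2,3,4]=1
  first=0(j) contributes 1
  first=1(i) contributes 3
|[w]| = 4

4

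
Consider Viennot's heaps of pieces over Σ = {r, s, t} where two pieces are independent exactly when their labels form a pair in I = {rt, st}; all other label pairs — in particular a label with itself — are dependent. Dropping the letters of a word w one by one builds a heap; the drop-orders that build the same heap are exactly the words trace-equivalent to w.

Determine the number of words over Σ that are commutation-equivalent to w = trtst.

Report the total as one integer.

10

#0=t has no predecessor
#1=r has no predecessor
#2=t depends on [0:t]
#3=s depends on [1:r]
#4=t depends on [2:t]
sources: [0:t, 1:r]
N(rest) = Σ N(rest − s) over sources s of rest; N(one piece) = 1:
  size 1 → [3]=1  [4]=1
  size 2 → [1,3]=1  [2,4]=1  [3,4]=2
  size 3 → [0,2,4]=1  [1,3,4]=3  [2,3,4]=3
  first=0(t) contributes 6
  first=1(r) contributes 4
|[w]| = 10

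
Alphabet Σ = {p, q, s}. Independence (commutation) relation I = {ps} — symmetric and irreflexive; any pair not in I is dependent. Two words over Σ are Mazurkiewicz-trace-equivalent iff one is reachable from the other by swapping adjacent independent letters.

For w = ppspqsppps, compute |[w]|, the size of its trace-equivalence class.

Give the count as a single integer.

#0=p has no predecessor
#1=p depends on [0:p]
#2=s has no predecessor
#3=p depends on [1:p]
#4=q depends on [2:s, 3:p]
#5=s depends on [4:q]
#6=p depends on [4:q]
#7=p depends on [6:p]
#8=p depends on [7:p]
#9=s depends on [5:s]
sources: [0:p, 2:s]
N(rest) = Σ N(rest − s) over sources s of rest; N(one piece) = 1:
  size 1 → [8]=1  [9]=1
  size 2 → [5,9]=1  [7,8]=1  [8,9]=2
  size 3 → [5,8,9]=3  [6,7,8]=1  [7,8,9]=3
  size 4 → [5,7,8,9]=6  [6,7,8,9]=4
  size 5 → [5,6,7,8,9]=10
  size 6 → [4,5,6,7,8,9]=10
  size 7 → [2,4,5,6,7,8,9]=10  [3,4,5,6,7,8,9]=10
  size 8 → [1,3,4,5,6,7,8,9]=10  [2,3,4,5,6,7,8,9]=20
  first=0(p) contributes 30
  first=2(s) contributes 10
|[w]| = 40

40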